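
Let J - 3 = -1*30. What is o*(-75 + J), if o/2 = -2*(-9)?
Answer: -3672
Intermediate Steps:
o = 36 (o = 2*(-2*(-9)) = 2*18 = 36)
J = -27 (J = 3 - 1*30 = 3 - 30 = -27)
o*(-75 + J) = 36*(-75 - 27) = 36*(-102) = -3672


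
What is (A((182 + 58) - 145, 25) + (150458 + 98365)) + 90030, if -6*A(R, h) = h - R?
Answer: 1016594/3 ≈ 3.3886e+5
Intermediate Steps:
A(R, h) = -h/6 + R/6 (A(R, h) = -(h - R)/6 = -h/6 + R/6)
(A((182 + 58) - 145, 25) + (150458 + 98365)) + 90030 = ((-⅙*25 + ((182 + 58) - 145)/6) + (150458 + 98365)) + 90030 = ((-25/6 + (240 - 145)/6) + 248823) + 90030 = ((-25/6 + (⅙)*95) + 248823) + 90030 = ((-25/6 + 95/6) + 248823) + 90030 = (35/3 + 248823) + 90030 = 746504/3 + 90030 = 1016594/3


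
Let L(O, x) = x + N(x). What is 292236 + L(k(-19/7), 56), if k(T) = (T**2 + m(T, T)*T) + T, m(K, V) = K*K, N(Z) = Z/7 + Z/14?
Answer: 292304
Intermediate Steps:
N(Z) = 3*Z/14 (N(Z) = Z*(1/7) + Z*(1/14) = Z/7 + Z/14 = 3*Z/14)
m(K, V) = K**2
k(T) = T + T**2 + T**3 (k(T) = (T**2 + T**2*T) + T = (T**2 + T**3) + T = T + T**2 + T**3)
L(O, x) = 17*x/14 (L(O, x) = x + 3*x/14 = 17*x/14)
292236 + L(k(-19/7), 56) = 292236 + (17/14)*56 = 292236 + 68 = 292304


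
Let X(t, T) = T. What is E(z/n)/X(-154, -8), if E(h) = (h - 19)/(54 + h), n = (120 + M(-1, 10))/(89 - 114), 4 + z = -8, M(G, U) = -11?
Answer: 1771/49488 ≈ 0.035786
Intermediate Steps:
z = -12 (z = -4 - 8 = -12)
n = -109/25 (n = (120 - 11)/(89 - 114) = 109/(-25) = 109*(-1/25) = -109/25 ≈ -4.3600)
E(h) = (-19 + h)/(54 + h)
E(z/n)/X(-154, -8) = ((-19 - 12/(-109/25))/(54 - 12/(-109/25)))/(-8) = ((-19 - 12*(-25/109))/(54 - 12*(-25/109)))*(-⅛) = ((-19 + 300/109)/(54 + 300/109))*(-⅛) = (-1771/109/(6186/109))*(-⅛) = ((109/6186)*(-1771/109))*(-⅛) = -1771/6186*(-⅛) = 1771/49488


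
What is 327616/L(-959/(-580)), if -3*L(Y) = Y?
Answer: -570051840/959 ≈ -5.9442e+5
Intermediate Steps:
L(Y) = -Y/3
327616/L(-959/(-580)) = 327616/((-(-959)/(3*(-580)))) = 327616/((-(-959)*(-1)/(3*580))) = 327616/((-⅓*959/580)) = 327616/(-959/1740) = 327616*(-1740/959) = -570051840/959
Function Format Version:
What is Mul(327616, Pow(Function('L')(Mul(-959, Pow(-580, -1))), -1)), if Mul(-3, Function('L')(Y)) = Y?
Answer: Rational(-570051840, 959) ≈ -5.9442e+5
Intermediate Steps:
Function('L')(Y) = Mul(Rational(-1, 3), Y)
Mul(327616, Pow(Function('L')(Mul(-959, Pow(-580, -1))), -1)) = Mul(327616, Pow(Mul(Rational(-1, 3), Mul(-959, Pow(-580, -1))), -1)) = Mul(327616, Pow(Mul(Rational(-1, 3), Mul(-959, Rational(-1, 580))), -1)) = Mul(327616, Pow(Mul(Rational(-1, 3), Rational(959, 580)), -1)) = Mul(327616, Pow(Rational(-959, 1740), -1)) = Mul(327616, Rational(-1740, 959)) = Rational(-570051840, 959)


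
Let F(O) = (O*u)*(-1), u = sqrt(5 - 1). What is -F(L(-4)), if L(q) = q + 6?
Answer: 4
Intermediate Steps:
L(q) = 6 + q
u = 2 (u = sqrt(4) = 2)
F(O) = -2*O (F(O) = (O*2)*(-1) = (2*O)*(-1) = -2*O)
-F(L(-4)) = -(-2)*(6 - 4) = -(-2)*2 = -1*(-4) = 4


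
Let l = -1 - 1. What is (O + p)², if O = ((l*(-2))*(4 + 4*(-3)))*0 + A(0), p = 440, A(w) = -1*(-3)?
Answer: 196249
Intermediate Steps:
A(w) = 3
l = -2
O = 3 (O = ((-2*(-2))*(4 + 4*(-3)))*0 + 3 = (4*(4 - 12))*0 + 3 = (4*(-8))*0 + 3 = -32*0 + 3 = 0 + 3 = 3)
(O + p)² = (3 + 440)² = 443² = 196249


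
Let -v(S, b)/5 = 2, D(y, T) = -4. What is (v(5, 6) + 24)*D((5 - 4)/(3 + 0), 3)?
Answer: -56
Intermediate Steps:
v(S, b) = -10 (v(S, b) = -5*2 = -10)
(v(5, 6) + 24)*D((5 - 4)/(3 + 0), 3) = (-10 + 24)*(-4) = 14*(-4) = -56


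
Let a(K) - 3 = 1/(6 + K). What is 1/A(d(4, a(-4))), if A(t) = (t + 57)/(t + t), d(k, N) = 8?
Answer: 16/65 ≈ 0.24615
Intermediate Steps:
a(K) = 3 + 1/(6 + K)
A(t) = (57 + t)/(2*t) (A(t) = (57 + t)/((2*t)) = (57 + t)*(1/(2*t)) = (57 + t)/(2*t))
1/A(d(4, a(-4))) = 1/((1/2)*(57 + 8)/8) = 1/((1/2)*(1/8)*65) = 1/(65/16) = 16/65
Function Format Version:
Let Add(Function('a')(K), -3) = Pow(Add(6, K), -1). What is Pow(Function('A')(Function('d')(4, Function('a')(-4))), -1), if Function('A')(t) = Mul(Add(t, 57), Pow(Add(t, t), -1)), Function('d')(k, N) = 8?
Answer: Rational(16, 65) ≈ 0.24615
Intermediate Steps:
Function('a')(K) = Add(3, Pow(Add(6, K), -1))
Function('A')(t) = Mul(Rational(1, 2), Pow(t, -1), Add(57, t)) (Function('A')(t) = Mul(Add(57, t), Pow(Mul(2, t), -1)) = Mul(Add(57, t), Mul(Rational(1, 2), Pow(t, -1))) = Mul(Rational(1, 2), Pow(t, -1), Add(57, t)))
Pow(Function('A')(Function('d')(4, Function('a')(-4))), -1) = Pow(Mul(Rational(1, 2), Pow(8, -1), Add(57, 8)), -1) = Pow(Mul(Rational(1, 2), Rational(1, 8), 65), -1) = Pow(Rational(65, 16), -1) = Rational(16, 65)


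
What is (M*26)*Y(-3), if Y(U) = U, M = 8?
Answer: -624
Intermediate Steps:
(M*26)*Y(-3) = (8*26)*(-3) = 208*(-3) = -624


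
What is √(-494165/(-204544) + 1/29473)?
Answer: √342983753866101003/376782832 ≈ 1.5543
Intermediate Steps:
√(-494165/(-204544) + 1/29473) = √(-494165*(-1/204544) + 1/29473) = √(494165/204544 + 1/29473) = √(14564729589/6028525312) = √342983753866101003/376782832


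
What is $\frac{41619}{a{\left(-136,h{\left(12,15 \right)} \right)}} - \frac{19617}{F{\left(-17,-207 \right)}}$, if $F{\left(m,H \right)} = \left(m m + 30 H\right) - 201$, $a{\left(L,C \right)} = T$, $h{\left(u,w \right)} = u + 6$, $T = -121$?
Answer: $- \frac{252417861}{740762} \approx -340.75$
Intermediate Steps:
$h{\left(u,w \right)} = 6 + u$
$a{\left(L,C \right)} = -121$
$F{\left(m,H \right)} = -201 + m^{2} + 30 H$ ($F{\left(m,H \right)} = \left(m^{2} + 30 H\right) - 201 = -201 + m^{2} + 30 H$)
$\frac{41619}{a{\left(-136,h{\left(12,15 \right)} \right)}} - \frac{19617}{F{\left(-17,-207 \right)}} = \frac{41619}{-121} - \frac{19617}{-201 + \left(-17\right)^{2} + 30 \left(-207\right)} = 41619 \left(- \frac{1}{121}\right) - \frac{19617}{-201 + 289 - 6210} = - \frac{41619}{121} - \frac{19617}{-6122} = - \frac{41619}{121} - - \frac{19617}{6122} = - \frac{41619}{121} + \frac{19617}{6122} = - \frac{252417861}{740762}$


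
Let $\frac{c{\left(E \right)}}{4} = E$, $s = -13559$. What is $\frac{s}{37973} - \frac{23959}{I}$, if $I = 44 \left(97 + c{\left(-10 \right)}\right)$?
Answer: $- \frac{3821057}{385572} \approx -9.9101$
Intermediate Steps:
$c{\left(E \right)} = 4 E$
$I = 2508$ ($I = 44 \left(97 + 4 \left(-10\right)\right) = 44 \left(97 - 40\right) = 44 \cdot 57 = 2508$)
$\frac{s}{37973} - \frac{23959}{I} = - \frac{13559}{37973} - \frac{23959}{2508} = \left(-13559\right) \frac{1}{37973} - \frac{1261}{132} = - \frac{1043}{2921} - \frac{1261}{132} = - \frac{3821057}{385572}$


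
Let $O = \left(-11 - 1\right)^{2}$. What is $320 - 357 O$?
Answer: $-51088$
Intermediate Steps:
$O = 144$ ($O = \left(-12\right)^{2} = 144$)
$320 - 357 O = 320 - 51408 = -51088$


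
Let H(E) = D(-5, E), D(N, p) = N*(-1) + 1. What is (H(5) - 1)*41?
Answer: 205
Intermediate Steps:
D(N, p) = 1 - N (D(N, p) = -N + 1 = 1 - N)
H(E) = 6 (H(E) = 1 - 1*(-5) = 1 + 5 = 6)
(H(5) - 1)*41 = (6 - 1)*41 = 5*41 = 205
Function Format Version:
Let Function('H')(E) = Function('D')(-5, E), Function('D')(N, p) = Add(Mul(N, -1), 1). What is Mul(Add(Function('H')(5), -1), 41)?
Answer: 205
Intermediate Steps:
Function('D')(N, p) = Add(1, Mul(-1, N)) (Function('D')(N, p) = Add(Mul(-1, N), 1) = Add(1, Mul(-1, N)))
Function('H')(E) = 6 (Function('H')(E) = Add(1, Mul(-1, -5)) = Add(1, 5) = 6)
Mul(Add(Function('H')(5), -1), 41) = Mul(Add(6, -1), 41) = Mul(5, 41) = 205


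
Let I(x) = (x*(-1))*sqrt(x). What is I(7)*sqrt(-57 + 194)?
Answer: -7*sqrt(959) ≈ -216.77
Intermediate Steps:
I(x) = -x**(3/2) (I(x) = (-x)*sqrt(x) = -x**(3/2))
I(7)*sqrt(-57 + 194) = (-7**(3/2))*sqrt(-57 + 194) = (-7*sqrt(7))*sqrt(137) = -7*sqrt(959)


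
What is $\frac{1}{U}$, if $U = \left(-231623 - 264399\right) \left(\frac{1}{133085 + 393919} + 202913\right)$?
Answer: $- \frac{263502}{26521295033533183} \approx -9.9355 \cdot 10^{-12}$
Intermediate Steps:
$U = - \frac{26521295033533183}{263502}$ ($U = - 496022 \left(\frac{1}{527004} + 202913\right) = \left(-496022\right) \frac{106935962653}{527004} = - \frac{26521295033533183}{263502} \approx -1.0065 \cdot 10^{11}$)
$\frac{1}{U} = \frac{1}{- \frac{26521295033533183}{263502}} = - \frac{263502}{26521295033533183}$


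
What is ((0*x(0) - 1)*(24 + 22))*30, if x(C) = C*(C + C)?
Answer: -1380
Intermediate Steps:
x(C) = 2*C² (x(C) = C*(2*C) = 2*C²)
((0*x(0) - 1)*(24 + 22))*30 = ((0*(2*0²) - 1)*(24 + 22))*30 = ((0*(2*0) - 1)*46)*30 = ((0*0 - 1)*46)*30 = ((0 - 1)*46)*30 = -1*46*30 = -46*30 = -1380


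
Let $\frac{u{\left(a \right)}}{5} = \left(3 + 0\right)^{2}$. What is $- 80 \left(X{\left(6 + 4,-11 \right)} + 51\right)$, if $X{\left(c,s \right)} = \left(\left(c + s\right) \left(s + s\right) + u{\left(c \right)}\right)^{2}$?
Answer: $-363200$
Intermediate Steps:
$u{\left(a \right)} = 45$ ($u{\left(a \right)} = 5 \left(3 + 0\right)^{2} = 5 \cdot 3^{2} = 5 \cdot 9 = 45$)
$X{\left(c,s \right)} = \left(45 + 2 s \left(c + s\right)\right)^{2}$ ($X{\left(c,s \right)} = \left(\left(c + s\right) \left(s + s\right) + 45\right)^{2} = \left(\left(c + s\right) 2 s + 45\right)^{2} = \left(2 s \left(c + s\right) + 45\right)^{2} = \left(45 + 2 s \left(c + s\right)\right)^{2}$)
$- 80 \left(X{\left(6 + 4,-11 \right)} + 51\right) = - 80 \left(\left(45 + 2 \left(-11\right)^{2} + 2 \left(6 + 4\right) \left(-11\right)\right)^{2} + 51\right) = - 80 \left(\left(45 + 2 \cdot 121 + 2 \cdot 10 \left(-11\right)\right)^{2} + 51\right) = - 80 \left(\left(45 + 242 - 220\right)^{2} + 51\right) = - 80 \left(67^{2} + 51\right) = - 80 \left(4489 + 51\right) = \left(-80\right) 4540 = -363200$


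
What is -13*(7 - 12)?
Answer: 65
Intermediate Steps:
-13*(7 - 12) = -13*(-5) = 65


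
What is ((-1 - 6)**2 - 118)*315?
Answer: -21735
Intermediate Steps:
((-1 - 6)**2 - 118)*315 = ((-7)**2 - 118)*315 = (49 - 118)*315 = -69*315 = -21735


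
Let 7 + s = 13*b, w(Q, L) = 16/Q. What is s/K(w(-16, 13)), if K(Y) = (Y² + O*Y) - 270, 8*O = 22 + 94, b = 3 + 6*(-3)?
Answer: 404/567 ≈ 0.71252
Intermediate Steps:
b = -15 (b = 3 - 18 = -15)
O = 29/2 (O = (22 + 94)/8 = (⅛)*116 = 29/2 ≈ 14.500)
s = -202 (s = -7 + 13*(-15) = -7 - 195 = -202)
K(Y) = -270 + Y² + 29*Y/2 (K(Y) = (Y² + 29*Y/2) - 270 = -270 + Y² + 29*Y/2)
s/K(w(-16, 13)) = -202/(-270 + (16/(-16))² + 29*(16/(-16))/2) = -202/(-270 + (16*(-1/16))² + 29*(16*(-1/16))/2) = -202/(-270 + (-1)² + (29/2)*(-1)) = -202/(-270 + 1 - 29/2) = -202/(-567/2) = -202*(-2/567) = 404/567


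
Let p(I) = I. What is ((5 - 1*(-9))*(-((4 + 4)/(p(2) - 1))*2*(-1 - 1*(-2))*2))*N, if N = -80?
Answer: 35840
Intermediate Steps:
((5 - 1*(-9))*(-((4 + 4)/(p(2) - 1))*2*(-1 - 1*(-2))*2))*N = ((5 - 1*(-9))*(-((4 + 4)/(2 - 1))*2*(-1 - 1*(-2))*2))*(-80) = ((5 + 9)*(-(8/1)*2*(-1 + 2)*2))*(-80) = (14*(-(8*1)*2*2))*(-80) = (14*(-8*2*2))*(-80) = (14*(-16*2))*(-80) = (14*(-32))*(-80) = -448*(-80) = 35840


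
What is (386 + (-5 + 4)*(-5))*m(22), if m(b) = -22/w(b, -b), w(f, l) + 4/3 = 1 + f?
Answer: -25806/65 ≈ -397.02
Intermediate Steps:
w(f, l) = -⅓ + f (w(f, l) = -4/3 + (1 + f) = -⅓ + f)
m(b) = -22/(-⅓ + b)
(386 + (-5 + 4)*(-5))*m(22) = (386 + (-5 + 4)*(-5))*(-66/(-1 + 3*22)) = (386 - 1*(-5))*(-66/(-1 + 66)) = (386 + 5)*(-66/65) = 391*(-66*1/65) = 391*(-66/65) = -25806/65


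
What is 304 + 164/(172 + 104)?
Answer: 21017/69 ≈ 304.59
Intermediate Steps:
304 + 164/(172 + 104) = 304 + 164/276 = 304 + 164*(1/276) = 304 + 41/69 = 21017/69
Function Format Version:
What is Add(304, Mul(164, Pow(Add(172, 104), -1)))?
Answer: Rational(21017, 69) ≈ 304.59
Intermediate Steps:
Add(304, Mul(164, Pow(Add(172, 104), -1))) = Add(304, Mul(164, Pow(276, -1))) = Add(304, Mul(164, Rational(1, 276))) = Add(304, Rational(41, 69)) = Rational(21017, 69)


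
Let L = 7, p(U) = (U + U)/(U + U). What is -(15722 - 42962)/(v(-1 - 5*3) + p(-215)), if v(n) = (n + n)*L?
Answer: -27240/223 ≈ -122.15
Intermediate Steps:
p(U) = 1 (p(U) = (2*U)/((2*U)) = (2*U)*(1/(2*U)) = 1)
v(n) = 14*n (v(n) = (n + n)*7 = (2*n)*7 = 14*n)
-(15722 - 42962)/(v(-1 - 5*3) + p(-215)) = -(15722 - 42962)/(14*(-1 - 5*3) + 1) = -(-27240)/(14*(-1 - 15) + 1) = -(-27240)/(14*(-16) + 1) = -(-27240)/(-224 + 1) = -(-27240)/(-223) = -(-27240)*(-1)/223 = -1*27240/223 = -27240/223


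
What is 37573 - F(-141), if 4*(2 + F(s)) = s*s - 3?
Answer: 65211/2 ≈ 32606.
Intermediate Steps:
F(s) = -11/4 + s²/4 (F(s) = -2 + (s*s - 3)/4 = -2 + (s² - 3)/4 = -2 + (-3 + s²)/4 = -2 + (-¾ + s²/4) = -11/4 + s²/4)
37573 - F(-141) = 37573 - (-11/4 + (¼)*(-141)²) = 37573 - (-11/4 + (¼)*19881) = 37573 - (-11/4 + 19881/4) = 37573 - 1*9935/2 = 37573 - 9935/2 = 65211/2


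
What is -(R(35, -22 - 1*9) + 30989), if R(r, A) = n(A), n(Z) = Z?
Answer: -30958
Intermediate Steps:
R(r, A) = A
-(R(35, -22 - 1*9) + 30989) = -((-22 - 1*9) + 30989) = -((-22 - 9) + 30989) = -(-31 + 30989) = -1*30958 = -30958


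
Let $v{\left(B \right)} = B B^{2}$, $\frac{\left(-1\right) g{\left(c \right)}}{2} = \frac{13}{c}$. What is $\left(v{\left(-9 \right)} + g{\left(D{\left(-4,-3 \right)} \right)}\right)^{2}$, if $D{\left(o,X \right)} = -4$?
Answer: $\frac{2088025}{4} \approx 5.2201 \cdot 10^{5}$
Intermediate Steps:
$g{\left(c \right)} = - \frac{26}{c}$ ($g{\left(c \right)} = - 2 \frac{13}{c} = - \frac{26}{c}$)
$v{\left(B \right)} = B^{3}$
$\left(v{\left(-9 \right)} + g{\left(D{\left(-4,-3 \right)} \right)}\right)^{2} = \left(\left(-9\right)^{3} - \frac{26}{-4}\right)^{2} = \left(-729 - - \frac{13}{2}\right)^{2} = \left(-729 + \frac{13}{2}\right)^{2} = \left(- \frac{1445}{2}\right)^{2} = \frac{2088025}{4}$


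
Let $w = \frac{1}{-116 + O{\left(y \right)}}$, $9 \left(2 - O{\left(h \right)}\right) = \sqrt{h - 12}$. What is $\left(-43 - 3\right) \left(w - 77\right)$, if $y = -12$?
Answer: $\frac{310757347}{87725} - \frac{69 i \sqrt{6}}{87725} \approx 3542.4 - 0.0019266 i$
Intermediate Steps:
$O{\left(h \right)} = 2 - \frac{\sqrt{-12 + h}}{9}$ ($O{\left(h \right)} = 2 - \frac{\sqrt{h - 12}}{9} = 2 - \frac{\sqrt{-12 + h}}{9}$)
$w = \frac{1}{-114 - \frac{2 i \sqrt{6}}{9}}$ ($w = \frac{1}{-116 + \left(2 - \frac{\sqrt{-12 - 12}}{9}\right)} = \frac{1}{-116 + \left(2 - \frac{\sqrt{-24}}{9}\right)} = \frac{1}{-116 + \left(2 - \frac{2 i \sqrt{6}}{9}\right)} = \frac{1}{-114 - \frac{2 i \sqrt{6}}{9}} \approx -0.0087717 + 4.188 \cdot 10^{-5} i$)
$\left(-43 - 3\right) \left(w - 77\right) = \left(-43 - 3\right) \left(\left(- \frac{1539}{175450} + \frac{3 i \sqrt{6}}{175450}\right) - 77\right) = - 46 \left(- \frac{13511189}{175450} + \frac{3 i \sqrt{6}}{175450}\right) = \frac{310757347}{87725} - \frac{69 i \sqrt{6}}{87725}$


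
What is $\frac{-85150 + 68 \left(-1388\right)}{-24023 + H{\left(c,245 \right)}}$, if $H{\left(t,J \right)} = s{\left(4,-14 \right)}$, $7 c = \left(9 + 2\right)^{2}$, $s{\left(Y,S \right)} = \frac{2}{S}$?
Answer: $\frac{628369}{84081} \approx 7.4734$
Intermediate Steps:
$c = \frac{121}{7}$ ($c = \frac{\left(9 + 2\right)^{2}}{7} = \frac{11^{2}}{7} = \frac{1}{7} \cdot 121 = \frac{121}{7} \approx 17.286$)
$H{\left(t,J \right)} = - \frac{1}{7}$ ($H{\left(t,J \right)} = \frac{2}{-14} = 2 \left(- \frac{1}{14}\right) = - \frac{1}{7}$)
$\frac{-85150 + 68 \left(-1388\right)}{-24023 + H{\left(c,245 \right)}} = \frac{-85150 + 68 \left(-1388\right)}{-24023 - \frac{1}{7}} = \frac{-85150 - 94384}{- \frac{168162}{7}} = \left(-179534\right) \left(- \frac{7}{168162}\right) = \frac{628369}{84081}$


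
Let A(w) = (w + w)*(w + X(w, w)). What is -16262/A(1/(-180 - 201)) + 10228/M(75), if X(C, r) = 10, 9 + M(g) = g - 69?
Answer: 3501953821/11427 ≈ 3.0646e+5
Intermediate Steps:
M(g) = -78 + g (M(g) = -9 + (g - 69) = -9 + (-69 + g) = -78 + g)
A(w) = 2*w*(10 + w) (A(w) = (w + w)*(w + 10) = (2*w)*(10 + w) = 2*w*(10 + w))
-16262/A(1/(-180 - 201)) + 10228/M(75) = -16262*(-180 - 201)/(2*(10 + 1/(-180 - 201))) + 10228/(-78 + 75) = -16262*(-381/(2*(10 + 1/(-381)))) + 10228/(-3) = -16262*(-381/(2*(10 - 1/381))) + 10228*(-⅓) = -16262/(2*(-1/381)*(3809/381)) - 10228/3 = -16262/(-7618/145161) - 10228/3 = -16262*(-145161/7618) - 10228/3 = 1180304091/3809 - 10228/3 = 3501953821/11427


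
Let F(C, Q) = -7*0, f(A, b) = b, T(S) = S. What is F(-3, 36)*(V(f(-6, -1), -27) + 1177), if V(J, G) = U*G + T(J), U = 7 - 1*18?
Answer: 0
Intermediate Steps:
U = -11 (U = 7 - 18 = -11)
F(C, Q) = 0
V(J, G) = J - 11*G (V(J, G) = -11*G + J = J - 11*G)
F(-3, 36)*(V(f(-6, -1), -27) + 1177) = 0*((-1 - 11*(-27)) + 1177) = 0*((-1 + 297) + 1177) = 0*(296 + 1177) = 0*1473 = 0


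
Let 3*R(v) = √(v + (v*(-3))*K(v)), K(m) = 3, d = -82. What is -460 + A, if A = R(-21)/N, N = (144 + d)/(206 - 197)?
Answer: -460 + 3*√42/31 ≈ -459.37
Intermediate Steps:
N = 62/9 (N = (144 - 82)/(206 - 197) = 62/9 ≈ 6.8889)
R(v) = 2*√2*√(-v)/3 (R(v) = √(v + (v*(-3))*3)/3 = √(v - 3*v*3)/3 = √(v - 9*v)/3 = √(-8*v)/3 = (2*√2*√(-v))/3 = 2*√2*√(-v)/3)
A = 3*√42/31 (A = (2*√2*√(-1*(-21))/3)/(62/9) = (2*√2*√21/3)*(9/62) = (2*√42/3)*(9/62) = 3*√42/31 ≈ 0.62717)
-460 + A = -460 + 3*√42/31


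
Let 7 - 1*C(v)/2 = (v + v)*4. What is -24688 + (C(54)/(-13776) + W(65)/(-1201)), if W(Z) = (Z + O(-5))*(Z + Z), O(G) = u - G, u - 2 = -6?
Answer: -204289772359/8272488 ≈ -24695.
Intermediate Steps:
u = -4 (u = 2 - 6 = -4)
O(G) = -4 - G
W(Z) = 2*Z*(1 + Z) (W(Z) = (Z + (-4 - 1*(-5)))*(Z + Z) = (Z + (-4 + 5))*(2*Z) = (Z + 1)*(2*Z) = (1 + Z)*(2*Z) = 2*Z*(1 + Z))
C(v) = 14 - 16*v (C(v) = 14 - 2*(v + v)*4 = 14 - 2*2*v*4 = 14 - 16*v)
-24688 + (C(54)/(-13776) + W(65)/(-1201)) = -24688 + ((14 - 16*54)/(-13776) + (2*65*(1 + 65))/(-1201)) = -24688 + ((14 - 864)*(-1/13776) + (2*65*66)*(-1/1201)) = -24688 + (-850*(-1/13776) + 8580*(-1/1201)) = -24688 + (425/6888 - 8580/1201) = -24688 - 58588615/8272488 = -204289772359/8272488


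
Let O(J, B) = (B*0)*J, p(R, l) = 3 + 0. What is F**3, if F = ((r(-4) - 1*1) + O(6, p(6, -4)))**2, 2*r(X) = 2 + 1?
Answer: 1/64 ≈ 0.015625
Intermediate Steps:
r(X) = 3/2 (r(X) = (2 + 1)/2 = (1/2)*3 = 3/2)
p(R, l) = 3
O(J, B) = 0 (O(J, B) = 0*J = 0)
F = 1/4 (F = ((3/2 - 1*1) + 0)**2 = ((3/2 - 1) + 0)**2 = (1/2 + 0)**2 = (1/2)**2 = 1/4 ≈ 0.25000)
F**3 = (1/4)**3 = 1/64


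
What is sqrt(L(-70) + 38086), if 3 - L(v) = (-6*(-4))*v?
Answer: sqrt(39769) ≈ 199.42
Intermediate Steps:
L(v) = 3 - 24*v (L(v) = 3 - (-6*(-4))*v = 3 - 24*v)
sqrt(L(-70) + 38086) = sqrt((3 - 24*(-70)) + 38086) = sqrt((3 + 1680) + 38086) = sqrt(1683 + 38086) = sqrt(39769)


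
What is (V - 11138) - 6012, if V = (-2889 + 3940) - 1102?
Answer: -17201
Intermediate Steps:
V = -51 (V = 1051 - 1102 = -51)
(V - 11138) - 6012 = (-51 - 11138) - 6012 = -11189 - 6012 = -17201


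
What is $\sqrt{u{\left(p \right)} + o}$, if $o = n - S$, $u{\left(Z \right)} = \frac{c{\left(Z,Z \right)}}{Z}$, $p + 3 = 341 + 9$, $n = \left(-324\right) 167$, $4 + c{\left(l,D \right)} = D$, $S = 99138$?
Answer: $\frac{13 i \sqrt{109183897}}{347} \approx 391.47 i$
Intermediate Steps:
$c{\left(l,D \right)} = -4 + D$
$n = -54108$
$p = 347$ ($p = -3 + \left(341 + 9\right) = -3 + 350 = 347$)
$u{\left(Z \right)} = \frac{-4 + Z}{Z}$
$o = -153246$ ($o = -54108 - 99138 = -153246$)
$\sqrt{u{\left(p \right)} + o} = \sqrt{\frac{-4 + 347}{347} - 153246} = \sqrt{\frac{1}{347} \cdot 343 - 153246} = \sqrt{\frac{343}{347} - 153246} = \sqrt{- \frac{53176019}{347}} = \frac{13 i \sqrt{109183897}}{347}$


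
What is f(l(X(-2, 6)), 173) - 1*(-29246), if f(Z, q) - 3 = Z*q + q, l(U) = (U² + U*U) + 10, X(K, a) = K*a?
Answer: 80976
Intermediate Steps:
l(U) = 10 + 2*U² (l(U) = (U² + U²) + 10 = 2*U² + 10 = 10 + 2*U²)
f(Z, q) = 3 + q + Z*q (f(Z, q) = 3 + (Z*q + q) = 3 + (q + Z*q) = 3 + q + Z*q)
f(l(X(-2, 6)), 173) - 1*(-29246) = (3 + 173 + (10 + 2*(-2*6)²)*173) - 1*(-29246) = (3 + 173 + (10 + 2*(-12)²)*173) + 29246 = (3 + 173 + (10 + 2*144)*173) + 29246 = (3 + 173 + (10 + 288)*173) + 29246 = (3 + 173 + 298*173) + 29246 = (3 + 173 + 51554) + 29246 = 51730 + 29246 = 80976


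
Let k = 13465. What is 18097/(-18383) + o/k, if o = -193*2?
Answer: -250771943/247527095 ≈ -1.0131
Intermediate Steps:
o = -386
18097/(-18383) + o/k = 18097/(-18383) - 386/13465 = 18097*(-1/18383) - 386*1/13465 = -18097/18383 - 386/13465 = -250771943/247527095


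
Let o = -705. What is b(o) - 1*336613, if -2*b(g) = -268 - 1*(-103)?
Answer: -673061/2 ≈ -3.3653e+5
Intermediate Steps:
b(g) = 165/2 (b(g) = -(-268 - 1*(-103))/2 = -(-268 + 103)/2 = -½*(-165) = 165/2)
b(o) - 1*336613 = 165/2 - 1*336613 = 165/2 - 336613 = -673061/2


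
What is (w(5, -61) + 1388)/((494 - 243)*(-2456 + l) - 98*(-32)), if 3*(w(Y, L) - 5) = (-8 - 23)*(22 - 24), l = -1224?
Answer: -4241/2761632 ≈ -0.0015357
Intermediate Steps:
w(Y, L) = 77/3 (w(Y, L) = 5 + ((-8 - 23)*(22 - 24))/3 = 5 + (-31*(-2))/3 = 5 + (⅓)*62 = 5 + 62/3 = 77/3)
(w(5, -61) + 1388)/((494 - 243)*(-2456 + l) - 98*(-32)) = (77/3 + 1388)/((494 - 243)*(-2456 - 1224) - 98*(-32)) = 4241/(3*(251*(-3680) + 3136)) = 4241/(3*(-923680 + 3136)) = (4241/3)/(-920544) = (4241/3)*(-1/920544) = -4241/2761632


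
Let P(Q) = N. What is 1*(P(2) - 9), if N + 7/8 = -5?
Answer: -119/8 ≈ -14.875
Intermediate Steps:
N = -47/8 (N = -7/8 - 5 = -47/8 ≈ -5.8750)
P(Q) = -47/8
1*(P(2) - 9) = 1*(-47/8 - 9) = 1*(-119/8) = -119/8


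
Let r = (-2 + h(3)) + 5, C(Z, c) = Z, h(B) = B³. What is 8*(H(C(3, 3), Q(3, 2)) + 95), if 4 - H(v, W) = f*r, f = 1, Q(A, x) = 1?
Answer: 552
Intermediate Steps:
r = 30 (r = (-2 + 3³) + 5 = (-2 + 27) + 5 = 25 + 5 = 30)
H(v, W) = -26 (H(v, W) = 4 - 30 = -26)
8*(H(C(3, 3), Q(3, 2)) + 95) = 8*(-26 + 95) = 8*69 = 552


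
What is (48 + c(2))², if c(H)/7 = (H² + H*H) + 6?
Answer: 21316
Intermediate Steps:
c(H) = 42 + 14*H² (c(H) = 7*((H² + H*H) + 6) = 7*((H² + H²) + 6) = 7*(2*H² + 6) = 7*(6 + 2*H²) = 42 + 14*H²)
(48 + c(2))² = (48 + (42 + 14*2²))² = (48 + (42 + 14*4))² = (48 + (42 + 56))² = (48 + 98)² = 146² = 21316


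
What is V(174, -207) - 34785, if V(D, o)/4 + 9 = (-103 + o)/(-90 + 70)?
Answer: -34759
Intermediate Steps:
V(D, o) = -77/5 - o/5 (V(D, o) = -36 + 4*((-103 + o)/(-90 + 70)) = -36 + 4*((-103 + o)/(-20)) = -36 + 4*((-103 + o)*(-1/20)) = -36 + 4*(103/20 - o/20) = -36 + (103/5 - o/5) = -77/5 - o/5)
V(174, -207) - 34785 = (-77/5 - 1/5*(-207)) - 34785 = (-77/5 + 207/5) - 34785 = 26 - 34785 = -34759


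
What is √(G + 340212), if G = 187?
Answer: √340399 ≈ 583.44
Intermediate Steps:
√(G + 340212) = √(187 + 340212) = √340399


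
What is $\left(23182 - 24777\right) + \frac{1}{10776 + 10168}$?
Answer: $- \frac{33405679}{20944} \approx -1595.0$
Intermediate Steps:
$\left(23182 - 24777\right) + \frac{1}{10776 + 10168} = -1595 + \frac{1}{20944} = - \frac{33405679}{20944}$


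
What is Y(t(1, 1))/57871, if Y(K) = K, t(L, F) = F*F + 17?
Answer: 18/57871 ≈ 0.00031104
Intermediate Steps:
t(L, F) = 17 + F**2 (t(L, F) = F**2 + 17 = 17 + F**2)
Y(t(1, 1))/57871 = (17 + 1**2)/57871 = (17 + 1)*(1/57871) = 18*(1/57871) = 18/57871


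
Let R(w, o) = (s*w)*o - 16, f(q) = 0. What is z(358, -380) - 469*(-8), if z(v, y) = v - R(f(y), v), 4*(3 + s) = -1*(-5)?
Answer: 4126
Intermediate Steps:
s = -7/4 (s = -3 + (-1*(-5))/4 = -3 + (¼)*5 = -3 + 5/4 = -7/4 ≈ -1.7500)
R(w, o) = -16 - 7*o*w/4 (R(w, o) = (-7*w/4)*o - 16 = -7*o*w/4 - 16 = -16 - 7*o*w/4)
z(v, y) = 16 + v (z(v, y) = v - (-16 - 7/4*v*0) = v - (-16 + 0) = v - 1*(-16) = v + 16 = 16 + v)
z(358, -380) - 469*(-8) = (16 + 358) - 469*(-8) = 374 - 1*(-3752) = 374 + 3752 = 4126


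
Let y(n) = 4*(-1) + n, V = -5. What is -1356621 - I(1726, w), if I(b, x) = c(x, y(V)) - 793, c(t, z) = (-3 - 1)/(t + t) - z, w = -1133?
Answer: -1536163323/1133 ≈ -1.3558e+6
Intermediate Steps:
y(n) = -4 + n
c(t, z) = -z - 2/t (c(t, z) = -4*1/(2*t) - z = -2/t - z = -z - 2/t)
I(b, x) = -784 - 2/x (I(b, x) = (-(-4 - 5) - 2/x) - 793 = (-1*(-9) - 2/x) - 793 = (9 - 2/x) - 793 = -784 - 2/x)
-1356621 - I(1726, w) = -1356621 - (-784 - 2/(-1133)) = -1356621 - (-784 - 2*(-1/1133)) = -1356621 - (-784 + 2/1133) = -1356621 - 1*(-888270/1133) = -1356621 + 888270/1133 = -1536163323/1133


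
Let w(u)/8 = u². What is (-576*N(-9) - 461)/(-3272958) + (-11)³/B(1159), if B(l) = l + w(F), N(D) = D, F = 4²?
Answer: -1457151253/3498792102 ≈ -0.41647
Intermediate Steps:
F = 16
w(u) = 8*u²
B(l) = 2048 + l (B(l) = l + 8*16² = l + 8*256 = l + 2048 = 2048 + l)
(-576*N(-9) - 461)/(-3272958) + (-11)³/B(1159) = (-576*(-9) - 461)/(-3272958) + (-11)³/(2048 + 1159) = (5184 - 461)*(-1/3272958) - 1331/3207 = 4723*(-1/3272958) - 1331*1/3207 = -4723/3272958 - 1331/3207 = -1457151253/3498792102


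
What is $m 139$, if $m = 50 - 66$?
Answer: $-2224$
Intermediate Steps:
$m = -16$
$m 139 = \left(-16\right) 139 = -2224$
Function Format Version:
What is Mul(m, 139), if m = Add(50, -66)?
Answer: -2224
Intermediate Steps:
m = -16
Mul(m, 139) = Mul(-16, 139) = -2224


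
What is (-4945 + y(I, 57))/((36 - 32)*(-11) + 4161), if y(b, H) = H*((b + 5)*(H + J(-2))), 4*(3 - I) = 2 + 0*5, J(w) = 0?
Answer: 38845/8234 ≈ 4.7176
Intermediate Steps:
I = 5/2 (I = 3 - (2 + 0*5)/4 = 3 - (2 + 0)/4 = 3 - 1/4*2 = 3 - 1/2 = 5/2 ≈ 2.5000)
y(b, H) = H**2*(5 + b) (y(b, H) = H*((b + 5)*(H + 0)) = H*((5 + b)*H) = H*(H*(5 + b)) = H**2*(5 + b))
(-4945 + y(I, 57))/((36 - 32)*(-11) + 4161) = (-4945 + 57**2*(5 + 5/2))/((36 - 32)*(-11) + 4161) = (-4945 + 3249*(15/2))/(4*(-11) + 4161) = (-4945 + 48735/2)/(-44 + 4161) = (38845/2)/4117 = (38845/2)*(1/4117) = 38845/8234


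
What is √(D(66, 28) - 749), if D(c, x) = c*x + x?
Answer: 7*√23 ≈ 33.571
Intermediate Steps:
D(c, x) = x + c*x
√(D(66, 28) - 749) = √(28*(1 + 66) - 749) = √(28*67 - 749) = √(1876 - 749) = √1127 = 7*√23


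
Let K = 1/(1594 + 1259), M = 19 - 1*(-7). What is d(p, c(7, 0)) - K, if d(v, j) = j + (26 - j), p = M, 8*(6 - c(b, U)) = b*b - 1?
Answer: 74177/2853 ≈ 26.000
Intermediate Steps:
M = 26 (M = 19 + 7 = 26)
c(b, U) = 49/8 - b²/8 (c(b, U) = 6 - (b*b - 1)/8 = 6 - (b² - 1)/8 = 6 - (-1 + b²)/8 = 6 + (⅛ - b²/8) = 49/8 - b²/8)
p = 26
d(v, j) = 26
K = 1/2853 ≈ 0.00035051
d(p, c(7, 0)) - K = 26 - 1*1/2853 = 26 - 1/2853 = 74177/2853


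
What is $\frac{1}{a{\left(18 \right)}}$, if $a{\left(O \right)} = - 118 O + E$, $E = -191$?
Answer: $- \frac{1}{2315} \approx -0.00043197$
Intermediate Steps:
$a{\left(O \right)} = -191 - 118 O$ ($a{\left(O \right)} = - 118 O - 191 = -191 - 118 O$)
$\frac{1}{a{\left(18 \right)}} = \frac{1}{-191 - 2124} = \frac{1}{-2315} = - \frac{1}{2315}$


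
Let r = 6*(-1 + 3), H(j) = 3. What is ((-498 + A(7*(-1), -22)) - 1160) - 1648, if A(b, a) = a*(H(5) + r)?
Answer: -3636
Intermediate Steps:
r = 12 (r = 6*2 = 12)
A(b, a) = 15*a (A(b, a) = a*(3 + 12) = a*15 = 15*a)
((-498 + A(7*(-1), -22)) - 1160) - 1648 = ((-498 + 15*(-22)) - 1160) - 1648 = ((-498 - 330) - 1160) - 1648 = (-828 - 1160) - 1648 = -1988 - 1648 = -3636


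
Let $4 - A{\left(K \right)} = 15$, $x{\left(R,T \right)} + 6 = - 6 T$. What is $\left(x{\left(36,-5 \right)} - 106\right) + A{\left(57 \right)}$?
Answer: $-93$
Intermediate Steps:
$x{\left(R,T \right)} = -6 - 6 T$
$A{\left(K \right)} = -11$ ($A{\left(K \right)} = 4 - 15 = -11$)
$\left(x{\left(36,-5 \right)} - 106\right) + A{\left(57 \right)} = \left(\left(-6 - -30\right) - 106\right) - 11 = \left(\left(-6 + 30\right) - 106\right) - 11 = \left(24 - 106\right) - 11 = -82 - 11 = -93$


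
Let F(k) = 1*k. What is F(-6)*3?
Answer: -18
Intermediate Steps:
F(k) = k
F(-6)*3 = -6*3 = -18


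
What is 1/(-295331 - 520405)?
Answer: -1/815736 ≈ -1.2259e-6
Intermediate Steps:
1/(-295331 - 520405) = 1/(-815736) = -1/815736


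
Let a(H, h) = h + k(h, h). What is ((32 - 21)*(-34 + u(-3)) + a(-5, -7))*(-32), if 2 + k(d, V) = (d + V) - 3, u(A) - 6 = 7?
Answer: 8224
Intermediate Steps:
u(A) = 13 (u(A) = 6 + 7 = 13)
k(d, V) = -5 + V + d (k(d, V) = -2 + ((d + V) - 3) = -2 + ((V + d) - 3) = -2 + (-3 + V + d) = -5 + V + d)
a(H, h) = -5 + 3*h (a(H, h) = h + (-5 + h + h) = h + (-5 + 2*h) = -5 + 3*h)
((32 - 21)*(-34 + u(-3)) + a(-5, -7))*(-32) = ((32 - 21)*(-34 + 13) + (-5 + 3*(-7)))*(-32) = (11*(-21) + (-5 - 21))*(-32) = (-231 - 26)*(-32) = -257*(-32) = 8224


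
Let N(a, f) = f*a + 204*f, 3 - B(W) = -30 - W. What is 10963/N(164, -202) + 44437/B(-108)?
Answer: -3304091057/5575200 ≈ -592.64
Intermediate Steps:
B(W) = 33 + W (B(W) = 3 - (-30 - W) = 3 + (30 + W) = 33 + W)
N(a, f) = 204*f + a*f (N(a, f) = a*f + 204*f = 204*f + a*f)
10963/N(164, -202) + 44437/B(-108) = 10963/((-202*(204 + 164))) + 44437/(33 - 108) = 10963/((-202*368)) + 44437/(-75) = 10963/(-74336) + 44437*(-1/75) = 10963*(-1/74336) - 44437/75 = -10963/74336 - 44437/75 = -3304091057/5575200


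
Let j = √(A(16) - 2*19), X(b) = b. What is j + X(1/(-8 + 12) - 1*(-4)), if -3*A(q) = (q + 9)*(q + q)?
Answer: 17/4 + I*√2742/3 ≈ 4.25 + 17.455*I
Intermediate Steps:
A(q) = -2*q*(9 + q)/3 (A(q) = -(q + 9)*(q + q)/3 = -(9 + q)*2*q/3 = -2*q*(9 + q)/3)
j = I*√2742/3 (j = √(-⅔*16*(9 + 16) - 2*19) = √(-⅔*16*25 - 38) = √(-800/3 - 38) = √(-914/3) = I*√2742/3 ≈ 17.455*I)
j + X(1/(-8 + 12) - 1*(-4)) = I*√2742/3 + (1/(-8 + 12) - 1*(-4)) = I*√2742/3 + (1/4 + 4) = I*√2742/3 + (¼ + 4) = I*√2742/3 + 17/4 = 17/4 + I*√2742/3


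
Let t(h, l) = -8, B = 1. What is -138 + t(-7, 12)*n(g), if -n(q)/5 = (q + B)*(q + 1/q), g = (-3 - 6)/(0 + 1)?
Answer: 24998/9 ≈ 2777.6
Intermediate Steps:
g = -9 (g = -9/1 = -9*1 = -9)
n(q) = -5*(1 + q)*(q + 1/q) (n(q) = -5*(q + 1)*(q + 1/q) = -5*(1 + q)*(q + 1/q))
-138 + t(-7, 12)*n(g) = -138 - 40*(-1 - 1*(-9)*(1 - 9 + (-9)**2))/(-9) = -138 - 40*(-1)*(-1 - 1*(-9)*(1 - 9 + 81))/9 = -138 - 40*(-1)*(-1 - 1*(-9)*73)/9 = -138 - 40*(-1)*(-1 + 657)/9 = -138 - 40*(-1)*656/9 = -138 - 8*(-3280/9) = -138 + 26240/9 = 24998/9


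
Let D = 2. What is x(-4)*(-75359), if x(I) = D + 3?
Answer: -376795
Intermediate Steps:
x(I) = 5 (x(I) = 2 + 3 = 5)
x(-4)*(-75359) = 5*(-75359) = -376795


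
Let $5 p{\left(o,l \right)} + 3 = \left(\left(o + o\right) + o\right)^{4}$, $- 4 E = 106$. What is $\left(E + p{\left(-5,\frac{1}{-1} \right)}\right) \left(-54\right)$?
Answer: $- \frac{2726433}{5} \approx -5.4529 \cdot 10^{5}$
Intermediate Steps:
$E = - \frac{53}{2}$ ($E = \left(- \frac{1}{4}\right) 106 = - \frac{53}{2} \approx -26.5$)
$p{\left(o,l \right)} = - \frac{3}{5} + \frac{81 o^{4}}{5}$ ($p{\left(o,l \right)} = - \frac{3}{5} + \frac{\left(\left(o + o\right) + o\right)^{4}}{5} = - \frac{3}{5} + \frac{\left(2 o + o\right)^{4}}{5} = - \frac{3}{5} + \frac{\left(3 o\right)^{4}}{5} = - \frac{3}{5} + \frac{81 o^{4}}{5}$)
$\left(E + p{\left(-5,\frac{1}{-1} \right)}\right) \left(-54\right) = \left(- \frac{53}{2} - \left(\frac{3}{5} - \frac{81 \left(-5\right)^{4}}{5}\right)\right) \left(-54\right) = \left(- \frac{53}{2} + \left(- \frac{3}{5} + \frac{81}{5} \cdot 625\right)\right) \left(-54\right) = \left(- \frac{53}{2} + \left(- \frac{3}{5} + 10125\right)\right) \left(-54\right) = \left(- \frac{53}{2} + \frac{50622}{5}\right) \left(-54\right) = \frac{100979}{10} \left(-54\right) = - \frac{2726433}{5}$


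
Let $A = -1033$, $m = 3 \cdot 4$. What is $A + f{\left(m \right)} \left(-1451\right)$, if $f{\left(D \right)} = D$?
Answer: $-18445$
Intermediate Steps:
$m = 12$
$A + f{\left(m \right)} \left(-1451\right) = -1033 + 12 \left(-1451\right) = -1033 - 17412 = -18445$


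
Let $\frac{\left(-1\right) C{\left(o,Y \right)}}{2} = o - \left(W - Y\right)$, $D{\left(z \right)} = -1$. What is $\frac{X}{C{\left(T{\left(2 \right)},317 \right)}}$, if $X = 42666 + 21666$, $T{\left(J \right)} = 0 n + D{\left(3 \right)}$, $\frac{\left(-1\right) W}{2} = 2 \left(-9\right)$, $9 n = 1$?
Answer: $- \frac{16083}{140} \approx -114.88$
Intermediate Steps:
$n = \frac{1}{9}$ ($n = \frac{1}{9} \cdot 1 = \frac{1}{9} \approx 0.11111$)
$W = 36$ ($W = - 2 \cdot 2 \left(-9\right) = \left(-2\right) \left(-18\right) = 36$)
$T{\left(J \right)} = -1$ ($T{\left(J \right)} = 0 \cdot \frac{1}{9} - 1 = 0 - 1 = -1$)
$C{\left(o,Y \right)} = 72 - 2 Y - 2 o$ ($C{\left(o,Y \right)} = - 2 \left(o + \left(Y - 36\right)\right) = - 2 \left(o + \left(-36 + Y\right)\right) = - 2 \left(-36 + Y + o\right) = 72 - 2 Y - 2 o$)
$X = 64332$
$\frac{X}{C{\left(T{\left(2 \right)},317 \right)}} = \frac{64332}{72 - 634 - -2} = \frac{64332}{72 - 634 + 2} = \frac{64332}{-560} = 64332 \left(- \frac{1}{560}\right) = - \frac{16083}{140}$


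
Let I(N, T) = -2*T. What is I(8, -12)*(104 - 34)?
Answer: 1680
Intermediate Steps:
I(8, -12)*(104 - 34) = (-2*(-12))*(104 - 34) = 24*70 = 1680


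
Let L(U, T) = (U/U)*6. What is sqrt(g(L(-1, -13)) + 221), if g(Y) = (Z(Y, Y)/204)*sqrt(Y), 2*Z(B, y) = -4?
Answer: sqrt(2299284 - 102*sqrt(6))/102 ≈ 14.865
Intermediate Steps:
Z(B, y) = -2 (Z(B, y) = (1/2)*(-4) = -2)
L(U, T) = 6 (L(U, T) = 1*6 = 6)
g(Y) = -sqrt(Y)/102 (g(Y) = (-2/204)*sqrt(Y) = (-2*1/204)*sqrt(Y) = -sqrt(Y)/102)
sqrt(g(L(-1, -13)) + 221) = sqrt(-sqrt(6)/102 + 221) = sqrt(221 - sqrt(6)/102)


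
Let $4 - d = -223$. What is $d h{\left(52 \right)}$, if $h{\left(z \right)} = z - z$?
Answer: $0$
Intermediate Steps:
$h{\left(z \right)} = 0$
$d = 227$ ($d = 4 - -223 = 4 + 223 = 227$)
$d h{\left(52 \right)} = 227 \cdot 0 = 0$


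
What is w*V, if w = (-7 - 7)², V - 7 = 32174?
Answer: 6307476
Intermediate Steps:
V = 32181 (V = 7 + 32174 = 32181)
w = 196 (w = (-14)² = 196)
w*V = 196*32181 = 6307476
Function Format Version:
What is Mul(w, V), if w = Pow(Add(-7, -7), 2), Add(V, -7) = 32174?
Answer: 6307476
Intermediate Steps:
V = 32181 (V = Add(7, 32174) = 32181)
w = 196 (w = Pow(-14, 2) = 196)
Mul(w, V) = Mul(196, 32181) = 6307476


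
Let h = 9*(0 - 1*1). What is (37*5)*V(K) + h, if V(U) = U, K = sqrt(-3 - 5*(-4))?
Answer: -9 + 185*sqrt(17) ≈ 753.77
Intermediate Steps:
K = sqrt(17) (K = sqrt(-3 + 20) = sqrt(17) ≈ 4.1231)
h = -9 (h = 9*(0 - 1) = 9*(-1) = -9)
(37*5)*V(K) + h = (37*5)*sqrt(17) - 9 = 185*sqrt(17) - 9 = -9 + 185*sqrt(17)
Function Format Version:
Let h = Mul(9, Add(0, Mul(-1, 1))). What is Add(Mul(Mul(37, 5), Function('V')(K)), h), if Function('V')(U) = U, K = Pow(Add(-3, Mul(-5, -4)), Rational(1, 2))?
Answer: Add(-9, Mul(185, Pow(17, Rational(1, 2)))) ≈ 753.77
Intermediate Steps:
K = Pow(17, Rational(1, 2)) (K = Pow(Add(-3, 20), Rational(1, 2)) = Pow(17, Rational(1, 2)) ≈ 4.1231)
h = -9 (h = Mul(9, Add(0, -1)) = Mul(9, -1) = -9)
Add(Mul(Mul(37, 5), Function('V')(K)), h) = Add(Mul(Mul(37, 5), Pow(17, Rational(1, 2))), -9) = Add(Mul(185, Pow(17, Rational(1, 2))), -9) = Add(-9, Mul(185, Pow(17, Rational(1, 2))))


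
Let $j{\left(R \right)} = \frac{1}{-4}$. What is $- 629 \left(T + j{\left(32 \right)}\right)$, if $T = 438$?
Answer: $- \frac{1101379}{4} \approx -2.7535 \cdot 10^{5}$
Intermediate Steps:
$j{\left(R \right)} = - \frac{1}{4}$
$- 629 \left(T + j{\left(32 \right)}\right) = - 629 \left(438 - \frac{1}{4}\right) = \left(-629\right) \frac{1751}{4} = - \frac{1101379}{4}$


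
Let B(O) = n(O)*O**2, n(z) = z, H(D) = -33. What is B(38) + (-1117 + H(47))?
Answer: 53722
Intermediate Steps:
B(O) = O**3 (B(O) = O*O**2 = O**3)
B(38) + (-1117 + H(47)) = 38**3 + (-1117 - 33) = 54872 - 1150 = 53722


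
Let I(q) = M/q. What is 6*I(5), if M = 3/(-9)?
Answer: -⅖ ≈ -0.40000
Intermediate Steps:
M = -⅓ (M = 3*(-⅑) = -⅓ ≈ -0.33333)
I(q) = -1/(3*q)
6*I(5) = 6*(-⅓/5) = 6*(-⅓*⅕) = 6*(-1/15) = -⅖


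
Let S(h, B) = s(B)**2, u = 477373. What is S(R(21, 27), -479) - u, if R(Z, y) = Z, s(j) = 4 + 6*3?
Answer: -476889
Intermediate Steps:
s(j) = 22 (s(j) = 4 + 18 = 22)
S(h, B) = 484 (S(h, B) = 22**2 = 484)
S(R(21, 27), -479) - u = 484 - 1*477373 = 484 - 477373 = -476889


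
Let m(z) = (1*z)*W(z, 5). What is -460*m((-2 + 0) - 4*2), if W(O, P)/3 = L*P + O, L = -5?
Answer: -483000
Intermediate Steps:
W(O, P) = -15*P + 3*O (W(O, P) = 3*(-5*P + O) = 3*(O - 5*P) = -15*P + 3*O)
m(z) = z*(-75 + 3*z) (m(z) = (1*z)*(-15*5 + 3*z) = z*(-75 + 3*z))
-460*m((-2 + 0) - 4*2) = -1380*((-2 + 0) - 4*2)*(-25 + ((-2 + 0) - 4*2)) = -1380*(-2 - 1*8)*(-25 + (-2 - 1*8)) = -1380*(-2 - 8)*(-25 + (-2 - 8)) = -1380*(-10)*(-25 - 10) = -1380*(-10)*(-35) = -460*1050 = -483000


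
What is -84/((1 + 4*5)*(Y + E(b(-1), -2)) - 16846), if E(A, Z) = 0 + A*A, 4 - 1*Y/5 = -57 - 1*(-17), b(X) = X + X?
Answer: 42/6071 ≈ 0.0069181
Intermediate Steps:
b(X) = 2*X
Y = 220 (Y = 20 - 5*(-57 - 1*(-17)) = 20 - 5*(-57 + 17) = 20 - 5*(-40) = 20 + 200 = 220)
E(A, Z) = A**2 (E(A, Z) = 0 + A**2 = A**2)
-84/((1 + 4*5)*(Y + E(b(-1), -2)) - 16846) = -84/((1 + 4*5)*(220 + (2*(-1))**2) - 16846) = -84/((1 + 20)*(220 + (-2)**2) - 16846) = -84/(21*(220 + 4) - 16846) = -84/(21*224 - 16846) = -84/(4704 - 16846) = -84/(-12142) = -1/12142*(-84) = 42/6071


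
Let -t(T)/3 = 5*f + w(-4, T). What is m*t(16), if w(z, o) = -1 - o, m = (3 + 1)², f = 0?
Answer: 816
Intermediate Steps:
m = 16 (m = 4² = 16)
t(T) = 3 + 3*T (t(T) = -3*(5*0 + (-1 - T)) = -3*(0 + (-1 - T)) = -3*(-1 - T) = 3 + 3*T)
m*t(16) = 16*(3 + 3*16) = 16*(3 + 48) = 16*51 = 816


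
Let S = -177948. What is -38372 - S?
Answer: 139576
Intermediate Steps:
-38372 - S = -38372 - 1*(-177948) = -38372 + 177948 = 139576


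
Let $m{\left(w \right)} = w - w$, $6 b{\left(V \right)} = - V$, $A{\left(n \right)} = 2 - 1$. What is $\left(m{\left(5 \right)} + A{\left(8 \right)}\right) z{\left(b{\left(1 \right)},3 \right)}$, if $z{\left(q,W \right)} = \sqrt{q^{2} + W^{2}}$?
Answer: $\frac{5 \sqrt{13}}{6} \approx 3.0046$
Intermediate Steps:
$A{\left(n \right)} = 1$ ($A{\left(n \right)} = 2 - 1 = 1$)
$b{\left(V \right)} = - \frac{V}{6}$ ($b{\left(V \right)} = \frac{\left(-1\right) V}{6} = - \frac{V}{6}$)
$m{\left(w \right)} = 0$
$z{\left(q,W \right)} = \sqrt{W^{2} + q^{2}}$
$\left(m{\left(5 \right)} + A{\left(8 \right)}\right) z{\left(b{\left(1 \right)},3 \right)} = \left(0 + 1\right) \sqrt{3^{2} + \left(\left(- \frac{1}{6}\right) 1\right)^{2}} = 1 \sqrt{9 + \left(- \frac{1}{6}\right)^{2}} = 1 \sqrt{9 + \frac{1}{36}} = 1 \sqrt{\frac{325}{36}} = 1 \frac{5 \sqrt{13}}{6} = \frac{5 \sqrt{13}}{6}$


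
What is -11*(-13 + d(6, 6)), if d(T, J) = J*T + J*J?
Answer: -649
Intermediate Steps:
d(T, J) = J² + J*T (d(T, J) = J*T + J² = J² + J*T)
-11*(-13 + d(6, 6)) = -11*(-13 + 6*(6 + 6)) = -11*(-13 + 6*12) = -11*(-13 + 72) = -11*59 = -649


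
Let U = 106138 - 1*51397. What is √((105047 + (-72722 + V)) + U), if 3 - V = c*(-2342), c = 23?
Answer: √140935 ≈ 375.41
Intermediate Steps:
U = 54741 (U = 106138 - 51397 = 54741)
V = 53869 (V = 3 - 23*(-2342) = 3 - 1*(-53866) = 3 + 53866 = 53869)
√((105047 + (-72722 + V)) + U) = √((105047 + (-72722 + 53869)) + 54741) = √((105047 - 18853) + 54741) = √(86194 + 54741) = √140935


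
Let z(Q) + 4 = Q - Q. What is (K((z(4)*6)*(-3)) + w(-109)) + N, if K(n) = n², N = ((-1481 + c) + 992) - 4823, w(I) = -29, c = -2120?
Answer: -2277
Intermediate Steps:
z(Q) = -4 (z(Q) = -4 + (Q - Q) = -4 + 0 = -4)
N = -7432 (N = ((-1481 - 2120) + 992) - 4823 = (-3601 + 992) - 4823 = -2609 - 4823 = -7432)
(K((z(4)*6)*(-3)) + w(-109)) + N = ((-4*6*(-3))² - 29) - 7432 = ((-24*(-3))² - 29) - 7432 = (72² - 29) - 7432 = (5184 - 29) - 7432 = 5155 - 7432 = -2277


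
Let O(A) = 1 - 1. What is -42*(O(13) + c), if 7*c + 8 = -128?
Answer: 816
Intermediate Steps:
c = -136/7 (c = -8/7 + (⅐)*(-128) = -8/7 - 128/7 = -136/7 ≈ -19.429)
O(A) = 0
-42*(O(13) + c) = -42*(0 - 136/7) = -42*(-136/7) = 816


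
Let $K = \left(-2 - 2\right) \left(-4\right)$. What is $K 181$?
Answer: $2896$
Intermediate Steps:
$K = 16$ ($K = \left(-4\right) \left(-4\right) = 16$)
$K 181 = 16 \cdot 181 = 2896$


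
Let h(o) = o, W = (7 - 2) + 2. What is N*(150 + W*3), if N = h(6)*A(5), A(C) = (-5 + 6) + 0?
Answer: 1026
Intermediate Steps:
W = 7 (W = 5 + 2 = 7)
A(C) = 1 (A(C) = 1 + 0 = 1)
N = 6 (N = 6*1 = 6)
N*(150 + W*3) = 6*(150 + 7*3) = 6*(150 + 21) = 6*171 = 1026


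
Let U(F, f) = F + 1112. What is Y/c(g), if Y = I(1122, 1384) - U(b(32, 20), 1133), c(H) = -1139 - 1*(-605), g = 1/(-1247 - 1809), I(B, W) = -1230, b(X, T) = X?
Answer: 1187/267 ≈ 4.4457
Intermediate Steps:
U(F, f) = 1112 + F
g = -1/3056 (g = 1/(-3056) = -1/3056 ≈ -0.00032723)
c(H) = -534 (c(H) = -1139 + 605 = -534)
Y = -2374 (Y = -1230 - (1112 + 32) = -1230 - 1*1144 = -1230 - 1144 = -2374)
Y/c(g) = -2374/(-534) = -2374*(-1/534) = 1187/267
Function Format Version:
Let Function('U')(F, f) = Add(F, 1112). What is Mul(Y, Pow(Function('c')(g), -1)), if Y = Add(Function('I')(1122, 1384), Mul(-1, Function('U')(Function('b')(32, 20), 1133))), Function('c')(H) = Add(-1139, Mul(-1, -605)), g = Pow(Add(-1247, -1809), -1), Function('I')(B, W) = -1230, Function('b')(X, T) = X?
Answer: Rational(1187, 267) ≈ 4.4457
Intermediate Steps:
Function('U')(F, f) = Add(1112, F)
g = Rational(-1, 3056) (g = Pow(-3056, -1) = Rational(-1, 3056) ≈ -0.00032723)
Function('c')(H) = -534 (Function('c')(H) = Add(-1139, 605) = -534)
Y = -2374 (Y = Add(-1230, Mul(-1, Add(1112, 32))) = Add(-1230, Mul(-1, 1144)) = Add(-1230, -1144) = -2374)
Mul(Y, Pow(Function('c')(g), -1)) = Mul(-2374, Pow(-534, -1)) = Mul(-2374, Rational(-1, 534)) = Rational(1187, 267)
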